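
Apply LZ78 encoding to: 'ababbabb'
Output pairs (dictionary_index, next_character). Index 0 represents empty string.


LZ78 encoding steps:
Dictionary: {0: ''}
Step 1: w='' (idx 0), next='a' -> output (0, 'a'), add 'a' as idx 1
Step 2: w='' (idx 0), next='b' -> output (0, 'b'), add 'b' as idx 2
Step 3: w='a' (idx 1), next='b' -> output (1, 'b'), add 'ab' as idx 3
Step 4: w='b' (idx 2), next='a' -> output (2, 'a'), add 'ba' as idx 4
Step 5: w='b' (idx 2), next='b' -> output (2, 'b'), add 'bb' as idx 5


Encoded: [(0, 'a'), (0, 'b'), (1, 'b'), (2, 'a'), (2, 'b')]


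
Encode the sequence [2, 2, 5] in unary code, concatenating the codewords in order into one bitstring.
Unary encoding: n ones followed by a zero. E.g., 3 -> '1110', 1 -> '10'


Encode each number as n ones followed by a terminating 0:
  2 -> 110 (3 bits)
  2 -> 110 (3 bits)
  5 -> 111110 (6 bits)
Total length = 3 + 3 + 6 = 12 bits.

Unary([2, 2, 5]) = 110110111110 (12 bits)


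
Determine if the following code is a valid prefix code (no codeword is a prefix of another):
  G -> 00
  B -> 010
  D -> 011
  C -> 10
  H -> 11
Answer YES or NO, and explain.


Checking each pair (does one codeword prefix another?):
  G='00' vs B='010': no prefix
  G='00' vs D='011': no prefix
  G='00' vs C='10': no prefix
  G='00' vs H='11': no prefix
  B='010' vs G='00': no prefix
  B='010' vs D='011': no prefix
  B='010' vs C='10': no prefix
  B='010' vs H='11': no prefix
  D='011' vs G='00': no prefix
  D='011' vs B='010': no prefix
  D='011' vs C='10': no prefix
  D='011' vs H='11': no prefix
  C='10' vs G='00': no prefix
  C='10' vs B='010': no prefix
  C='10' vs D='011': no prefix
  C='10' vs H='11': no prefix
  H='11' vs G='00': no prefix
  H='11' vs B='010': no prefix
  H='11' vs D='011': no prefix
  H='11' vs C='10': no prefix
No violation found over all pairs.

YES -- this is a valid prefix code. No codeword is a prefix of any other codeword.


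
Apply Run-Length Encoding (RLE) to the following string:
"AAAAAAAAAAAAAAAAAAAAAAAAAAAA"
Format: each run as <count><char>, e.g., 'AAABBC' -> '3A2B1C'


Scanning runs left to right:
  i=0: run of 'A' x 28 -> '28A'

RLE = 28A


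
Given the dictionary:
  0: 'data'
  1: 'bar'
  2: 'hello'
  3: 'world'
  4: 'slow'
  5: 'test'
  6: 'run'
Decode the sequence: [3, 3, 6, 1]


Look up each index in the dictionary:
  3 -> 'world'
  3 -> 'world'
  6 -> 'run'
  1 -> 'bar'

Decoded: "world world run bar"


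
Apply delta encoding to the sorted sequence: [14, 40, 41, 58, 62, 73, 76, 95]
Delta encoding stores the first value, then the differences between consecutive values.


First value: 14
Deltas:
  40 - 14 = 26
  41 - 40 = 1
  58 - 41 = 17
  62 - 58 = 4
  73 - 62 = 11
  76 - 73 = 3
  95 - 76 = 19


Delta encoded: [14, 26, 1, 17, 4, 11, 3, 19]


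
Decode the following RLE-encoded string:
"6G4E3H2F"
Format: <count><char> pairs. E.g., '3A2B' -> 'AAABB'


Expanding each <count><char> pair:
  6G -> 'GGGGGG'
  4E -> 'EEEE'
  3H -> 'HHH'
  2F -> 'FF'

Decoded = GGGGGGEEEEHHHFF


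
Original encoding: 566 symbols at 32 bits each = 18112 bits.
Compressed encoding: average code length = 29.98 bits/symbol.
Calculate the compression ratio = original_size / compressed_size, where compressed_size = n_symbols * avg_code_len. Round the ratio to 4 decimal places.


original_size = n_symbols * orig_bits = 566 * 32 = 18112 bits
compressed_size = n_symbols * avg_code_len = 566 * 29.98 = 16968.68 bits
ratio = original_size / compressed_size = 18112 / 16968.68 = 1.0674

Compression ratio = 1.0674


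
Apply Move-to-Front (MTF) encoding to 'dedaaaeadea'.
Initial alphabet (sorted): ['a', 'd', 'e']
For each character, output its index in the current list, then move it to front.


MTF encoding:
'd': index 1 in ['a', 'd', 'e'] -> ['d', 'a', 'e']
'e': index 2 in ['d', 'a', 'e'] -> ['e', 'd', 'a']
'd': index 1 in ['e', 'd', 'a'] -> ['d', 'e', 'a']
'a': index 2 in ['d', 'e', 'a'] -> ['a', 'd', 'e']
'a': index 0 in ['a', 'd', 'e'] -> ['a', 'd', 'e']
'a': index 0 in ['a', 'd', 'e'] -> ['a', 'd', 'e']
'e': index 2 in ['a', 'd', 'e'] -> ['e', 'a', 'd']
'a': index 1 in ['e', 'a', 'd'] -> ['a', 'e', 'd']
'd': index 2 in ['a', 'e', 'd'] -> ['d', 'a', 'e']
'e': index 2 in ['d', 'a', 'e'] -> ['e', 'd', 'a']
'a': index 2 in ['e', 'd', 'a'] -> ['a', 'e', 'd']


Output: [1, 2, 1, 2, 0, 0, 2, 1, 2, 2, 2]


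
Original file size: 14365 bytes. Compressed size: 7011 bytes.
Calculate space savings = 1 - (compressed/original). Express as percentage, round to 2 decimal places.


ratio = compressed/original = 7011/14365 = 0.488061
savings = 1 - ratio = 1 - 0.488061 = 0.511939
as a percentage: 0.511939 * 100 = 51.19%

Space savings = 1 - 7011/14365 = 51.19%


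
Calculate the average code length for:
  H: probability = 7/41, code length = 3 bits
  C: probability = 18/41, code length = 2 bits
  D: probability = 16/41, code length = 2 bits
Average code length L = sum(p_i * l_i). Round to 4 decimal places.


Weighted contributions p_i * l_i:
  H: (7/41) * 3 = 21/41
  C: (18/41) * 2 = 36/41
  D: (16/41) * 2 = 32/41
Sum = (21 + 36 + 32)/41 = 89/41

L = 89/41 = 2.1707 bits/symbol


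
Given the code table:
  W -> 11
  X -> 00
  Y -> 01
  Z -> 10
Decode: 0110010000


Decoding:
01 -> Y
10 -> Z
01 -> Y
00 -> X
00 -> X


Result: YZYXX


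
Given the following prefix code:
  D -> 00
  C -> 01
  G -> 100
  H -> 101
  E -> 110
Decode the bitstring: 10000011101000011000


Decoding step by step:
Bits 100 -> G
Bits 00 -> D
Bits 01 -> C
Bits 110 -> E
Bits 100 -> G
Bits 00 -> D
Bits 110 -> E
Bits 00 -> D


Decoded message: GDCEGDED


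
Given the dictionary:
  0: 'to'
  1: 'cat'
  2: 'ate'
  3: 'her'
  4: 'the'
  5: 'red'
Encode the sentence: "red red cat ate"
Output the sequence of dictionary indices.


Look up each word in the dictionary:
  'red' -> 5
  'red' -> 5
  'cat' -> 1
  'ate' -> 2

Encoded: [5, 5, 1, 2]


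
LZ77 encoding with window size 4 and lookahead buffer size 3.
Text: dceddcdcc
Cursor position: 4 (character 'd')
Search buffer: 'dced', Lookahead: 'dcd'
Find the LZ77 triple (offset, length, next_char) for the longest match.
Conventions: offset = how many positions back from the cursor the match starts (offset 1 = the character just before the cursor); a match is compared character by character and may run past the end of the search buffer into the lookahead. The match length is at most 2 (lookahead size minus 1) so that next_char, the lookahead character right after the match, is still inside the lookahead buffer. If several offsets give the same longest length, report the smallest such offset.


Try each offset into the search buffer:
  offset=1 (pos 3, char 'd'): match length 1
  offset=2 (pos 2, char 'e'): match length 0
  offset=3 (pos 1, char 'c'): match length 0
  offset=4 (pos 0, char 'd'): match length 2
Longest match has length 2 at offset 4.
next_char = character at position 4 + 2 = 6 -> 'd'

Best match: offset=4, length=2 (matching 'dc' starting at position 0)
LZ77 triple: (4, 2, 'd')


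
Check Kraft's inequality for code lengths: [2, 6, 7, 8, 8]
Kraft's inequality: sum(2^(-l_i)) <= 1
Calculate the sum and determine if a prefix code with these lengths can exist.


Sum = 2^(-2) + 2^(-6) + 2^(-7) + 2^(-8) + 2^(-8)
    = 0.25 + 0.015625 + 0.0078125 + 0.00390625 + 0.00390625
    = 72/256 = 0.28125
Since 0.28125 <= 1, Kraft's inequality IS satisfied.
A prefix code with these lengths CAN exist.

Kraft sum = 0.28125. Satisfied.


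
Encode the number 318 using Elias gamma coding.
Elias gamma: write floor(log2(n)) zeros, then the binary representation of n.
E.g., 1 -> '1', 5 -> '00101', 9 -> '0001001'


num_bits = floor(log2(318)) + 1 = 9
leading_zeros = num_bits - 1 = 8
binary(318) = 100111110

Elias gamma(318) = '00000000' + '100111110' = 00000000100111110 (17 bits)


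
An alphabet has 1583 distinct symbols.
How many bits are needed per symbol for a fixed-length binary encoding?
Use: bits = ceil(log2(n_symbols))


log2(1583) = 10.6284
Bracket: 2^10 = 1024 < 1583 <= 2^11 = 2048
So ceil(log2(1583)) = 11

bits = ceil(log2(1583)) = ceil(10.6284) = 11 bits


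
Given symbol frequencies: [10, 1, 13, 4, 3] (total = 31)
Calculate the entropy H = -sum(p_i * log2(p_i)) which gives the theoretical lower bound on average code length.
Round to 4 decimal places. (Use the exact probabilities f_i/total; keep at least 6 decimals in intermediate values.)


Per-symbol terms -p_i * log2(p_i) with p_i = f_i/31:
  p = 10/31 = 0.322581: log2(p) = -1.632268, -p*log2(p) = 0.526538
  p = 1/31 = 0.032258: log2(p) = -4.954196, -p*log2(p) = 0.159813
  p = 13/31 = 0.419355: log2(p) = -1.253757, -p*log2(p) = 0.525769
  p = 4/31 = 0.129032: log2(p) = -2.954196, -p*log2(p) = 0.381187
  p = 3/31 = 0.096774: log2(p) = -3.369234, -p*log2(p) = 0.326055
H = 0.526538 + 0.159813 + 0.525769 + 0.381187 + 0.326055 = 1.919362

H = 1.9194 bits/symbol


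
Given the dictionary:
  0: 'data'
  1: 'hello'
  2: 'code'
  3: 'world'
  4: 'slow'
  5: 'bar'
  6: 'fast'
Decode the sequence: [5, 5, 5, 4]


Look up each index in the dictionary:
  5 -> 'bar'
  5 -> 'bar'
  5 -> 'bar'
  4 -> 'slow'

Decoded: "bar bar bar slow"


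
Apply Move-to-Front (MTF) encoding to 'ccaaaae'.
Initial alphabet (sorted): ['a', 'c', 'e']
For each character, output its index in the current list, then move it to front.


MTF encoding:
'c': index 1 in ['a', 'c', 'e'] -> ['c', 'a', 'e']
'c': index 0 in ['c', 'a', 'e'] -> ['c', 'a', 'e']
'a': index 1 in ['c', 'a', 'e'] -> ['a', 'c', 'e']
'a': index 0 in ['a', 'c', 'e'] -> ['a', 'c', 'e']
'a': index 0 in ['a', 'c', 'e'] -> ['a', 'c', 'e']
'a': index 0 in ['a', 'c', 'e'] -> ['a', 'c', 'e']
'e': index 2 in ['a', 'c', 'e'] -> ['e', 'a', 'c']


Output: [1, 0, 1, 0, 0, 0, 2]


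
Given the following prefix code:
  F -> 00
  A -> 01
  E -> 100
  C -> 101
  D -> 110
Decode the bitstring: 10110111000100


Decoding step by step:
Bits 101 -> C
Bits 101 -> C
Bits 110 -> D
Bits 00 -> F
Bits 100 -> E


Decoded message: CCDFE


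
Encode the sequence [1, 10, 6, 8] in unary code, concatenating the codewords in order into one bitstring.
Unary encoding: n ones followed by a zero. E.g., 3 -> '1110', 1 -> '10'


Encode each number as n ones followed by a terminating 0:
  1 -> 10 (2 bits)
  10 -> 11111111110 (11 bits)
  6 -> 1111110 (7 bits)
  8 -> 111111110 (9 bits)
Total length = 2 + 11 + 7 + 9 = 29 bits.

Unary([1, 10, 6, 8]) = 10111111111101111110111111110 (29 bits)


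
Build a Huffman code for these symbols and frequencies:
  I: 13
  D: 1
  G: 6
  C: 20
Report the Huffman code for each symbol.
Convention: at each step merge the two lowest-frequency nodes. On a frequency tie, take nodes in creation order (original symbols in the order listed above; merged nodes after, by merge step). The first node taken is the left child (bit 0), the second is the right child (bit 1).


Huffman tree construction:
Step 1: Merge D(1) + G(6) = 7
Step 2: Merge (D+G)(7) + I(13) = 20
Step 3: Merge C(20) + ((D+G)+I)(20) = 40
Read each symbol's code off the tree from the root (left child = 0, right child = 1).

Codes:
  I: 11 (length 2)
  D: 100 (length 3)
  G: 101 (length 3)
  C: 0 (length 1)
Average code length: 67/40 = 1.6750 bits/symbol


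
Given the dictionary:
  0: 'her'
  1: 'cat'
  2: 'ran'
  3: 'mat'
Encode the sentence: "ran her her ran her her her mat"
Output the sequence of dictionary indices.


Look up each word in the dictionary:
  'ran' -> 2
  'her' -> 0
  'her' -> 0
  'ran' -> 2
  'her' -> 0
  'her' -> 0
  'her' -> 0
  'mat' -> 3

Encoded: [2, 0, 0, 2, 0, 0, 0, 3]


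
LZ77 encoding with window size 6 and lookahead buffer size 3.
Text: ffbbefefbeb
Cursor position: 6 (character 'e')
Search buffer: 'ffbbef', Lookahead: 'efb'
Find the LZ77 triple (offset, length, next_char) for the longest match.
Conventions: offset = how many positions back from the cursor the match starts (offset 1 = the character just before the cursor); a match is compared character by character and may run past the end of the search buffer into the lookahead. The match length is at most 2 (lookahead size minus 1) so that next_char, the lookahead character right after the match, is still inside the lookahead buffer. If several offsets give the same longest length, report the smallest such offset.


Try each offset into the search buffer:
  offset=1 (pos 5, char 'f'): match length 0
  offset=2 (pos 4, char 'e'): match length 2
  offset=3 (pos 3, char 'b'): match length 0
  offset=4 (pos 2, char 'b'): match length 0
  offset=5 (pos 1, char 'f'): match length 0
  offset=6 (pos 0, char 'f'): match length 0
Longest match has length 2 at offset 2.
next_char = character at position 6 + 2 = 8 -> 'b'

Best match: offset=2, length=2 (matching 'ef' starting at position 4)
LZ77 triple: (2, 2, 'b')


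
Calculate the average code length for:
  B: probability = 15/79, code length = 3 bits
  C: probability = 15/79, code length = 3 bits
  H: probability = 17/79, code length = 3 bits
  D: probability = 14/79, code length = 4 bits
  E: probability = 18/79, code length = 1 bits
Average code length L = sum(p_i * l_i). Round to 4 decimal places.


Weighted contributions p_i * l_i:
  B: (15/79) * 3 = 45/79
  C: (15/79) * 3 = 45/79
  H: (17/79) * 3 = 51/79
  D: (14/79) * 4 = 56/79
  E: (18/79) * 1 = 18/79
Sum = (45 + 45 + 51 + 56 + 18)/79 = 215/79

L = 215/79 = 2.7215 bits/symbol


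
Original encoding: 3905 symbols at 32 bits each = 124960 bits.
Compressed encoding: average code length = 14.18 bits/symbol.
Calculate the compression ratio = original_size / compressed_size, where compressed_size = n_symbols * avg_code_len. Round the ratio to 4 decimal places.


original_size = n_symbols * orig_bits = 3905 * 32 = 124960 bits
compressed_size = n_symbols * avg_code_len = 3905 * 14.18 = 55372.9 bits
ratio = original_size / compressed_size = 124960 / 55372.9 = 2.2567

Compression ratio = 2.2567


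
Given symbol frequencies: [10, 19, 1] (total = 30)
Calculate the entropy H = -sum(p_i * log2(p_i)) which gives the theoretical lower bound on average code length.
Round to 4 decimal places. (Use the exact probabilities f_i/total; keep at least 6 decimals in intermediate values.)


Per-symbol terms -p_i * log2(p_i) with p_i = f_i/30:
  p = 10/30 = 0.333333: log2(p) = -1.584963, -p*log2(p) = 0.528321
  p = 19/30 = 0.633333: log2(p) = -0.658963, -p*log2(p) = 0.417343
  p = 1/30 = 0.033333: log2(p) = -4.906891, -p*log2(p) = 0.163563
H = 0.528321 + 0.417343 + 0.163563 = 1.109227

H = 1.1092 bits/symbol


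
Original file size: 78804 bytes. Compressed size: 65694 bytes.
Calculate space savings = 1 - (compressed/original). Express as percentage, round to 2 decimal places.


ratio = compressed/original = 65694/78804 = 0.833638
savings = 1 - ratio = 1 - 0.833638 = 0.166362
as a percentage: 0.166362 * 100 = 16.64%

Space savings = 1 - 65694/78804 = 16.64%


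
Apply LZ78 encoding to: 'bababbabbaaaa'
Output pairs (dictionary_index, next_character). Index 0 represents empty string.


LZ78 encoding steps:
Dictionary: {0: ''}
Step 1: w='' (idx 0), next='b' -> output (0, 'b'), add 'b' as idx 1
Step 2: w='' (idx 0), next='a' -> output (0, 'a'), add 'a' as idx 2
Step 3: w='b' (idx 1), next='a' -> output (1, 'a'), add 'ba' as idx 3
Step 4: w='b' (idx 1), next='b' -> output (1, 'b'), add 'bb' as idx 4
Step 5: w='a' (idx 2), next='b' -> output (2, 'b'), add 'ab' as idx 5
Step 6: w='ba' (idx 3), next='a' -> output (3, 'a'), add 'baa' as idx 6
Step 7: w='a' (idx 2), next='a' -> output (2, 'a'), add 'aa' as idx 7


Encoded: [(0, 'b'), (0, 'a'), (1, 'a'), (1, 'b'), (2, 'b'), (3, 'a'), (2, 'a')]


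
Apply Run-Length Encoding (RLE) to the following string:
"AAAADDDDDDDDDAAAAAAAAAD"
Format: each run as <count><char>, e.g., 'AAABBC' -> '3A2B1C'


Scanning runs left to right:
  i=0: run of 'A' x 4 -> '4A'
  i=4: run of 'D' x 9 -> '9D'
  i=13: run of 'A' x 9 -> '9A'
  i=22: run of 'D' x 1 -> '1D'

RLE = 4A9D9A1D


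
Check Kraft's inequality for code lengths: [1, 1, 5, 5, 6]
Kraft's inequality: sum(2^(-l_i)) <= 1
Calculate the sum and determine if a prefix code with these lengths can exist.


Sum = 2^(-1) + 2^(-1) + 2^(-5) + 2^(-5) + 2^(-6)
    = 0.5 + 0.5 + 0.03125 + 0.03125 + 0.015625
    = 69/64 = 1.078125
Since 1.078125 > 1, Kraft's inequality is NOT satisfied.
A prefix code with these lengths CANNOT exist.

Kraft sum = 1.078125. Not satisfied.


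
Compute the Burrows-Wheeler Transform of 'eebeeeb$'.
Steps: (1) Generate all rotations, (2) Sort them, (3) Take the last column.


Rotations (sorted):
  0: $eebeeeb -> last char: b
  1: b$eebeee -> last char: e
  2: beeeb$ee -> last char: e
  3: eb$eebee -> last char: e
  4: ebeeeb$e -> last char: e
  5: eeb$eebe -> last char: e
  6: eebeeeb$ -> last char: $
  7: eeeb$eeb -> last char: b


BWT = beeeee$b


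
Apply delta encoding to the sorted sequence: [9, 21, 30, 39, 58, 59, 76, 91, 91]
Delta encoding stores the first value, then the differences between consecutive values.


First value: 9
Deltas:
  21 - 9 = 12
  30 - 21 = 9
  39 - 30 = 9
  58 - 39 = 19
  59 - 58 = 1
  76 - 59 = 17
  91 - 76 = 15
  91 - 91 = 0


Delta encoded: [9, 12, 9, 9, 19, 1, 17, 15, 0]


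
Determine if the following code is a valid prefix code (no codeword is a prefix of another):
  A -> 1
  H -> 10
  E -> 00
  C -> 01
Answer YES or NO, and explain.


Checking each pair (does one codeword prefix another?):
  A='1' vs H='10': prefix -- VIOLATION

NO -- this is NOT a valid prefix code. A (1) is a prefix of H (10).


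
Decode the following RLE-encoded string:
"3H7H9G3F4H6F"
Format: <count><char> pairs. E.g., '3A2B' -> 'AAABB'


Expanding each <count><char> pair:
  3H -> 'HHH'
  7H -> 'HHHHHHH'
  9G -> 'GGGGGGGGG'
  3F -> 'FFF'
  4H -> 'HHHH'
  6F -> 'FFFFFF'

Decoded = HHHHHHHHHHGGGGGGGGGFFFHHHHFFFFFF


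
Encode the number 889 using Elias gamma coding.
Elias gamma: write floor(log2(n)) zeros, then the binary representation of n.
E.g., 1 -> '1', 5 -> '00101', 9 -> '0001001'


num_bits = floor(log2(889)) + 1 = 10
leading_zeros = num_bits - 1 = 9
binary(889) = 1101111001

Elias gamma(889) = '000000000' + '1101111001' = 0000000001101111001 (19 bits)


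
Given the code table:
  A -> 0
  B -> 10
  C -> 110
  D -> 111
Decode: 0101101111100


Decoding:
0 -> A
10 -> B
110 -> C
111 -> D
110 -> C
0 -> A


Result: ABCDCA


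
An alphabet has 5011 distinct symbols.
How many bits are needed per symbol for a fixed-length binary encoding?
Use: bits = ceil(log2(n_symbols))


log2(5011) = 12.2909
Bracket: 2^12 = 4096 < 5011 <= 2^13 = 8192
So ceil(log2(5011)) = 13

bits = ceil(log2(5011)) = ceil(12.2909) = 13 bits


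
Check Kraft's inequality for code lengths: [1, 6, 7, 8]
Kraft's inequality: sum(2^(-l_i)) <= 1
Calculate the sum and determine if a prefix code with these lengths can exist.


Sum = 2^(-1) + 2^(-6) + 2^(-7) + 2^(-8)
    = 0.5 + 0.015625 + 0.0078125 + 0.00390625
    = 135/256 = 0.52734375
Since 0.52734375 <= 1, Kraft's inequality IS satisfied.
A prefix code with these lengths CAN exist.

Kraft sum = 0.52734375. Satisfied.


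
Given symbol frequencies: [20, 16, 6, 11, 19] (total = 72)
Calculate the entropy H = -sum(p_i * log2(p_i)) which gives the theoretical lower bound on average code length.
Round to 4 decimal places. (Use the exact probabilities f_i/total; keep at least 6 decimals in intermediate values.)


Per-symbol terms -p_i * log2(p_i) with p_i = f_i/72:
  p = 20/72 = 0.277778: log2(p) = -1.847997, -p*log2(p) = 0.513332
  p = 16/72 = 0.222222: log2(p) = -2.169925, -p*log2(p) = 0.482206
  p = 6/72 = 0.083333: log2(p) = -3.584963, -p*log2(p) = 0.298747
  p = 11/72 = 0.152778: log2(p) = -2.710493, -p*log2(p) = 0.414103
  p = 19/72 = 0.263889: log2(p) = -1.921997, -p*log2(p) = 0.507194
H = 0.513332 + 0.482206 + 0.298747 + 0.414103 + 0.507194 = 2.215582

H = 2.2156 bits/symbol


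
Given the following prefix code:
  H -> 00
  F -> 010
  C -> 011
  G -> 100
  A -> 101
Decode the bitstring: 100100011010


Decoding step by step:
Bits 100 -> G
Bits 100 -> G
Bits 011 -> C
Bits 010 -> F


Decoded message: GGCF


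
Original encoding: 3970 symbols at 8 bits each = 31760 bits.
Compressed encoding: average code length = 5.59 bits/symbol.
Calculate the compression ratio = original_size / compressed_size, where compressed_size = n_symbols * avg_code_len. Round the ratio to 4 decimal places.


original_size = n_symbols * orig_bits = 3970 * 8 = 31760 bits
compressed_size = n_symbols * avg_code_len = 3970 * 5.59 = 22192.3 bits
ratio = original_size / compressed_size = 31760 / 22192.3 = 1.4311

Compression ratio = 1.4311


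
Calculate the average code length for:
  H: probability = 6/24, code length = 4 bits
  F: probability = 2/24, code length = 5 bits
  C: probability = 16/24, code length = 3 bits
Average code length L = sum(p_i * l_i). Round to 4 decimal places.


Weighted contributions p_i * l_i:
  H: (6/24) * 4 = 24/24
  F: (2/24) * 5 = 10/24
  C: (16/24) * 3 = 48/24
Sum = (24 + 10 + 48)/24 = 82/24

L = 82/24 = 3.4167 bits/symbol


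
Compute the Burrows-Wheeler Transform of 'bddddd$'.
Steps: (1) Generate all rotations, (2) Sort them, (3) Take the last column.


Rotations (sorted):
  0: $bddddd -> last char: d
  1: bddddd$ -> last char: $
  2: d$bdddd -> last char: d
  3: dd$bddd -> last char: d
  4: ddd$bdd -> last char: d
  5: dddd$bd -> last char: d
  6: ddddd$b -> last char: b


BWT = d$ddddb


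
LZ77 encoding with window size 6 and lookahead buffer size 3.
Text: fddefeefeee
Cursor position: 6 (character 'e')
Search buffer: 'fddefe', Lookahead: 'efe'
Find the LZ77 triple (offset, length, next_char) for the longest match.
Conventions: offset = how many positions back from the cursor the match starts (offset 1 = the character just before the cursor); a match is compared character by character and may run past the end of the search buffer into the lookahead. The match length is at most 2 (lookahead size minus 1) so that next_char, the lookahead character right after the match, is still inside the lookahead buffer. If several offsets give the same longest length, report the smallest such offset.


Try each offset into the search buffer:
  offset=1 (pos 5, char 'e'): match length 1
  offset=2 (pos 4, char 'f'): match length 0
  offset=3 (pos 3, char 'e'): match length 2
  offset=4 (pos 2, char 'd'): match length 0
  offset=5 (pos 1, char 'd'): match length 0
  offset=6 (pos 0, char 'f'): match length 0
Longest match has length 2 at offset 3.
next_char = character at position 6 + 2 = 8 -> 'e'

Best match: offset=3, length=2 (matching 'ef' starting at position 3)
LZ77 triple: (3, 2, 'e')


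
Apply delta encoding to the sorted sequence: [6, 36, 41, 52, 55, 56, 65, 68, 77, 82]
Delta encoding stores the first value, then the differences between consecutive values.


First value: 6
Deltas:
  36 - 6 = 30
  41 - 36 = 5
  52 - 41 = 11
  55 - 52 = 3
  56 - 55 = 1
  65 - 56 = 9
  68 - 65 = 3
  77 - 68 = 9
  82 - 77 = 5


Delta encoded: [6, 30, 5, 11, 3, 1, 9, 3, 9, 5]


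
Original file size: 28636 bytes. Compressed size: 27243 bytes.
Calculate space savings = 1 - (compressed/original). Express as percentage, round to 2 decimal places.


ratio = compressed/original = 27243/28636 = 0.951355
savings = 1 - ratio = 1 - 0.951355 = 0.048645
as a percentage: 0.048645 * 100 = 4.86%

Space savings = 1 - 27243/28636 = 4.86%


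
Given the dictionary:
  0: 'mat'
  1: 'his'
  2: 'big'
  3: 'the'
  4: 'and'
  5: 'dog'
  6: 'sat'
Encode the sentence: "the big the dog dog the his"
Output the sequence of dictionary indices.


Look up each word in the dictionary:
  'the' -> 3
  'big' -> 2
  'the' -> 3
  'dog' -> 5
  'dog' -> 5
  'the' -> 3
  'his' -> 1

Encoded: [3, 2, 3, 5, 5, 3, 1]


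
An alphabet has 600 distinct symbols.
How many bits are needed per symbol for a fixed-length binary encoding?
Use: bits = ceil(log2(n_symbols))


log2(600) = 9.2288
Bracket: 2^9 = 512 < 600 <= 2^10 = 1024
So ceil(log2(600)) = 10

bits = ceil(log2(600)) = ceil(9.2288) = 10 bits


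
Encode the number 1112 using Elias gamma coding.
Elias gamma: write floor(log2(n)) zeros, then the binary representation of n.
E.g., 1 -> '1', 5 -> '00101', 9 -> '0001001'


num_bits = floor(log2(1112)) + 1 = 11
leading_zeros = num_bits - 1 = 10
binary(1112) = 10001011000

Elias gamma(1112) = '0000000000' + '10001011000' = 000000000010001011000 (21 bits)


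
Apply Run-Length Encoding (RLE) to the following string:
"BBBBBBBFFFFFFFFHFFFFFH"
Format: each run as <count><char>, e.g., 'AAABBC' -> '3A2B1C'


Scanning runs left to right:
  i=0: run of 'B' x 7 -> '7B'
  i=7: run of 'F' x 8 -> '8F'
  i=15: run of 'H' x 1 -> '1H'
  i=16: run of 'F' x 5 -> '5F'
  i=21: run of 'H' x 1 -> '1H'

RLE = 7B8F1H5F1H


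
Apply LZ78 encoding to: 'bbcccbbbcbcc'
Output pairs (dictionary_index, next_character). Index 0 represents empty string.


LZ78 encoding steps:
Dictionary: {0: ''}
Step 1: w='' (idx 0), next='b' -> output (0, 'b'), add 'b' as idx 1
Step 2: w='b' (idx 1), next='c' -> output (1, 'c'), add 'bc' as idx 2
Step 3: w='' (idx 0), next='c' -> output (0, 'c'), add 'c' as idx 3
Step 4: w='c' (idx 3), next='b' -> output (3, 'b'), add 'cb' as idx 4
Step 5: w='b' (idx 1), next='b' -> output (1, 'b'), add 'bb' as idx 5
Step 6: w='cb' (idx 4), next='c' -> output (4, 'c'), add 'cbc' as idx 6
Step 7: w='c' (idx 3), end of input -> output (3, '')


Encoded: [(0, 'b'), (1, 'c'), (0, 'c'), (3, 'b'), (1, 'b'), (4, 'c'), (3, '')]


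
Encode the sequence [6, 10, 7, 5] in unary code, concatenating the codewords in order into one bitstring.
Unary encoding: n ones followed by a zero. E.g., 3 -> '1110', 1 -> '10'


Encode each number as n ones followed by a terminating 0:
  6 -> 1111110 (7 bits)
  10 -> 11111111110 (11 bits)
  7 -> 11111110 (8 bits)
  5 -> 111110 (6 bits)
Total length = 7 + 11 + 8 + 6 = 32 bits.

Unary([6, 10, 7, 5]) = 11111101111111111011111110111110 (32 bits)


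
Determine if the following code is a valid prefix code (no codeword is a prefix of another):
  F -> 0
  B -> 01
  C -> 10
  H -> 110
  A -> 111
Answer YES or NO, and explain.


Checking each pair (does one codeword prefix another?):
  F='0' vs B='01': prefix -- VIOLATION

NO -- this is NOT a valid prefix code. F (0) is a prefix of B (01).


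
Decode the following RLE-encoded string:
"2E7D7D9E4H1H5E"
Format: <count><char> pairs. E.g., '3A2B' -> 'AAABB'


Expanding each <count><char> pair:
  2E -> 'EE'
  7D -> 'DDDDDDD'
  7D -> 'DDDDDDD'
  9E -> 'EEEEEEEEE'
  4H -> 'HHHH'
  1H -> 'H'
  5E -> 'EEEEE'

Decoded = EEDDDDDDDDDDDDDDEEEEEEEEEHHHHHEEEEE


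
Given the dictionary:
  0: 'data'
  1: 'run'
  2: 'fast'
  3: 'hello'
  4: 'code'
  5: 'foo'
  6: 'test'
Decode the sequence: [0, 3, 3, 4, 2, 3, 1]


Look up each index in the dictionary:
  0 -> 'data'
  3 -> 'hello'
  3 -> 'hello'
  4 -> 'code'
  2 -> 'fast'
  3 -> 'hello'
  1 -> 'run'

Decoded: "data hello hello code fast hello run"


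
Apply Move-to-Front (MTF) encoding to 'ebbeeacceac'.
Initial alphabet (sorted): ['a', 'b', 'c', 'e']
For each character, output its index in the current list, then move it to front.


MTF encoding:
'e': index 3 in ['a', 'b', 'c', 'e'] -> ['e', 'a', 'b', 'c']
'b': index 2 in ['e', 'a', 'b', 'c'] -> ['b', 'e', 'a', 'c']
'b': index 0 in ['b', 'e', 'a', 'c'] -> ['b', 'e', 'a', 'c']
'e': index 1 in ['b', 'e', 'a', 'c'] -> ['e', 'b', 'a', 'c']
'e': index 0 in ['e', 'b', 'a', 'c'] -> ['e', 'b', 'a', 'c']
'a': index 2 in ['e', 'b', 'a', 'c'] -> ['a', 'e', 'b', 'c']
'c': index 3 in ['a', 'e', 'b', 'c'] -> ['c', 'a', 'e', 'b']
'c': index 0 in ['c', 'a', 'e', 'b'] -> ['c', 'a', 'e', 'b']
'e': index 2 in ['c', 'a', 'e', 'b'] -> ['e', 'c', 'a', 'b']
'a': index 2 in ['e', 'c', 'a', 'b'] -> ['a', 'e', 'c', 'b']
'c': index 2 in ['a', 'e', 'c', 'b'] -> ['c', 'a', 'e', 'b']


Output: [3, 2, 0, 1, 0, 2, 3, 0, 2, 2, 2]


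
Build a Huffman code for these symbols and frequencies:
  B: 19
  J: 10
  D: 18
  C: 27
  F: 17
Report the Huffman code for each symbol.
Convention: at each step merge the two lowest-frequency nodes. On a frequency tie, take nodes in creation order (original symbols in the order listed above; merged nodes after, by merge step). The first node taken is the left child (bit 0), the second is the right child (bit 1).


Huffman tree construction:
Step 1: Merge J(10) + F(17) = 27
Step 2: Merge D(18) + B(19) = 37
Step 3: Merge C(27) + (J+F)(27) = 54
Step 4: Merge (D+B)(37) + (C+(J+F))(54) = 91
Read each symbol's code off the tree from the root (left child = 0, right child = 1).

Codes:
  B: 01 (length 2)
  J: 110 (length 3)
  D: 00 (length 2)
  C: 10 (length 2)
  F: 111 (length 3)
Average code length: 209/91 = 2.2967 bits/symbol


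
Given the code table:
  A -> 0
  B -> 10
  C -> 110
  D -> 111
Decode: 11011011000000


Decoding:
110 -> C
110 -> C
110 -> C
0 -> A
0 -> A
0 -> A
0 -> A
0 -> A


Result: CCCAAAAA


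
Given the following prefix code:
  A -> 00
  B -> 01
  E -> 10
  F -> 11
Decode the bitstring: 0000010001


Decoding step by step:
Bits 00 -> A
Bits 00 -> A
Bits 01 -> B
Bits 00 -> A
Bits 01 -> B


Decoded message: AABAB


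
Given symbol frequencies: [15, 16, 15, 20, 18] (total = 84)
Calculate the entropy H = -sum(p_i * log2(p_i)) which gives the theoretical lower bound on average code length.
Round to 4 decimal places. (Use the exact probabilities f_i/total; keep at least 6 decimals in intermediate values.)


Per-symbol terms -p_i * log2(p_i) with p_i = f_i/84:
  p = 15/84 = 0.178571: log2(p) = -2.485427, -p*log2(p) = 0.443826
  p = 16/84 = 0.190476: log2(p) = -2.392317, -p*log2(p) = 0.455680
  p = 15/84 = 0.178571: log2(p) = -2.485427, -p*log2(p) = 0.443826
  p = 20/84 = 0.238095: log2(p) = -2.070389, -p*log2(p) = 0.492950
  p = 18/84 = 0.214286: log2(p) = -2.222392, -p*log2(p) = 0.476227
H = 0.443826 + 0.455680 + 0.443826 + 0.492950 + 0.476227 = 2.312509

H = 2.3125 bits/symbol


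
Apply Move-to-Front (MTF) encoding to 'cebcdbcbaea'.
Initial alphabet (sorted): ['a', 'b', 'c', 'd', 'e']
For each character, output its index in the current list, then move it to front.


MTF encoding:
'c': index 2 in ['a', 'b', 'c', 'd', 'e'] -> ['c', 'a', 'b', 'd', 'e']
'e': index 4 in ['c', 'a', 'b', 'd', 'e'] -> ['e', 'c', 'a', 'b', 'd']
'b': index 3 in ['e', 'c', 'a', 'b', 'd'] -> ['b', 'e', 'c', 'a', 'd']
'c': index 2 in ['b', 'e', 'c', 'a', 'd'] -> ['c', 'b', 'e', 'a', 'd']
'd': index 4 in ['c', 'b', 'e', 'a', 'd'] -> ['d', 'c', 'b', 'e', 'a']
'b': index 2 in ['d', 'c', 'b', 'e', 'a'] -> ['b', 'd', 'c', 'e', 'a']
'c': index 2 in ['b', 'd', 'c', 'e', 'a'] -> ['c', 'b', 'd', 'e', 'a']
'b': index 1 in ['c', 'b', 'd', 'e', 'a'] -> ['b', 'c', 'd', 'e', 'a']
'a': index 4 in ['b', 'c', 'd', 'e', 'a'] -> ['a', 'b', 'c', 'd', 'e']
'e': index 4 in ['a', 'b', 'c', 'd', 'e'] -> ['e', 'a', 'b', 'c', 'd']
'a': index 1 in ['e', 'a', 'b', 'c', 'd'] -> ['a', 'e', 'b', 'c', 'd']


Output: [2, 4, 3, 2, 4, 2, 2, 1, 4, 4, 1]


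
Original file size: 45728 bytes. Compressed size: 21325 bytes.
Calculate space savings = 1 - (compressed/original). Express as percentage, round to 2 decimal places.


ratio = compressed/original = 21325/45728 = 0.466344
savings = 1 - ratio = 1 - 0.466344 = 0.533656
as a percentage: 0.533656 * 100 = 53.37%

Space savings = 1 - 21325/45728 = 53.37%


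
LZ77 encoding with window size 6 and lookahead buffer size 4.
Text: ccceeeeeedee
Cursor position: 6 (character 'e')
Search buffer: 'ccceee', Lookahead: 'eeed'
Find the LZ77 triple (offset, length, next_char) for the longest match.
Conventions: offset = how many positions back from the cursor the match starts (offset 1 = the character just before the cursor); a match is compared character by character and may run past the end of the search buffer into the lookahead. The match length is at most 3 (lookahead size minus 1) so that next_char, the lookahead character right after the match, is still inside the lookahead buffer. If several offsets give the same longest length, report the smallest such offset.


Try each offset into the search buffer:
  offset=1 (pos 5, char 'e'): match length 3
  offset=2 (pos 4, char 'e'): match length 3
  offset=3 (pos 3, char 'e'): match length 3
  offset=4 (pos 2, char 'c'): match length 0
  offset=5 (pos 1, char 'c'): match length 0
  offset=6 (pos 0, char 'c'): match length 0
Longest match has length 3, found at offsets 1, 2, 3; take the smallest, offset 1.
next_char = character at position 6 + 3 = 9 -> 'd'

Best match: offset=1, length=3 (matching 'eee' starting at position 5)
LZ77 triple: (1, 3, 'd')


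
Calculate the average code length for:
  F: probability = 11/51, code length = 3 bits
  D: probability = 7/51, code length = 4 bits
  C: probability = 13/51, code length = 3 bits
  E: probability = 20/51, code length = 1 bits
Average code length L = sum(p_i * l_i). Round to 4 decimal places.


Weighted contributions p_i * l_i:
  F: (11/51) * 3 = 33/51
  D: (7/51) * 4 = 28/51
  C: (13/51) * 3 = 39/51
  E: (20/51) * 1 = 20/51
Sum = (33 + 28 + 39 + 20)/51 = 120/51

L = 120/51 = 2.3529 bits/symbol


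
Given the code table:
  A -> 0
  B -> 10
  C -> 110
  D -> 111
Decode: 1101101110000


Decoding:
110 -> C
110 -> C
111 -> D
0 -> A
0 -> A
0 -> A
0 -> A


Result: CCDAAAA


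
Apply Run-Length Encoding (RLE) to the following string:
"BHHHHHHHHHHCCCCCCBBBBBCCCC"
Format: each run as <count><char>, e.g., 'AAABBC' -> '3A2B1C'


Scanning runs left to right:
  i=0: run of 'B' x 1 -> '1B'
  i=1: run of 'H' x 10 -> '10H'
  i=11: run of 'C' x 6 -> '6C'
  i=17: run of 'B' x 5 -> '5B'
  i=22: run of 'C' x 4 -> '4C'

RLE = 1B10H6C5B4C


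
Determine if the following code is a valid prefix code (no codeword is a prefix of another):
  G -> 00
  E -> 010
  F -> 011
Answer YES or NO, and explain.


Checking each pair (does one codeword prefix another?):
  G='00' vs E='010': no prefix
  G='00' vs F='011': no prefix
  E='010' vs G='00': no prefix
  E='010' vs F='011': no prefix
  F='011' vs G='00': no prefix
  F='011' vs E='010': no prefix
No violation found over all pairs.

YES -- this is a valid prefix code. No codeword is a prefix of any other codeword.


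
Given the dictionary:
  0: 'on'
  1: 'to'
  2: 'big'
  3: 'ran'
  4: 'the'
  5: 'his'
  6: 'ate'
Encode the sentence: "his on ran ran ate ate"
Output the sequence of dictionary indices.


Look up each word in the dictionary:
  'his' -> 5
  'on' -> 0
  'ran' -> 3
  'ran' -> 3
  'ate' -> 6
  'ate' -> 6

Encoded: [5, 0, 3, 3, 6, 6]


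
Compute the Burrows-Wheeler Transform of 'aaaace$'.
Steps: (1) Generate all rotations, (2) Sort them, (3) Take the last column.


Rotations (sorted):
  0: $aaaace -> last char: e
  1: aaaace$ -> last char: $
  2: aaace$a -> last char: a
  3: aace$aa -> last char: a
  4: ace$aaa -> last char: a
  5: ce$aaaa -> last char: a
  6: e$aaaac -> last char: c


BWT = e$aaaac


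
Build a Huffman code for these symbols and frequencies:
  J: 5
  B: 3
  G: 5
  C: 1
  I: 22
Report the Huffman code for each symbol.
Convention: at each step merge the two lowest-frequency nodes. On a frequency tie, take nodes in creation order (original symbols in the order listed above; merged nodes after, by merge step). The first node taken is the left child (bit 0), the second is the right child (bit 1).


Huffman tree construction:
Step 1: Merge C(1) + B(3) = 4
Step 2: Merge (C+B)(4) + J(5) = 9
Step 3: Merge G(5) + ((C+B)+J)(9) = 14
Step 4: Merge (G+((C+B)+J))(14) + I(22) = 36
Read each symbol's code off the tree from the root (left child = 0, right child = 1).

Codes:
  J: 011 (length 3)
  B: 0101 (length 4)
  G: 00 (length 2)
  C: 0100 (length 4)
  I: 1 (length 1)
Average code length: 63/36 = 1.7500 bits/symbol


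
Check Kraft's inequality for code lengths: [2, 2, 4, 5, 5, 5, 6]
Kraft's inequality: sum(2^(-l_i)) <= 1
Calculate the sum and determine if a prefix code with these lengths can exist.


Sum = 2^(-2) + 2^(-2) + 2^(-4) + 2^(-5) + 2^(-5) + 2^(-5) + 2^(-6)
    = 0.25 + 0.25 + 0.0625 + 0.03125 + 0.03125 + 0.03125 + 0.015625
    = 43/64 = 0.671875
Since 0.671875 <= 1, Kraft's inequality IS satisfied.
A prefix code with these lengths CAN exist.

Kraft sum = 0.671875. Satisfied.


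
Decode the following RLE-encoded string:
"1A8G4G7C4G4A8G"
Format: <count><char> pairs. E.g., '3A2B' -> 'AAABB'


Expanding each <count><char> pair:
  1A -> 'A'
  8G -> 'GGGGGGGG'
  4G -> 'GGGG'
  7C -> 'CCCCCCC'
  4G -> 'GGGG'
  4A -> 'AAAA'
  8G -> 'GGGGGGGG'

Decoded = AGGGGGGGGGGGGCCCCCCCGGGGAAAAGGGGGGGG


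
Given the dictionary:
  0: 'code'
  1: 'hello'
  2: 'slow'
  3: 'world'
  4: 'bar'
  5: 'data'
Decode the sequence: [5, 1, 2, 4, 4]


Look up each index in the dictionary:
  5 -> 'data'
  1 -> 'hello'
  2 -> 'slow'
  4 -> 'bar'
  4 -> 'bar'

Decoded: "data hello slow bar bar"


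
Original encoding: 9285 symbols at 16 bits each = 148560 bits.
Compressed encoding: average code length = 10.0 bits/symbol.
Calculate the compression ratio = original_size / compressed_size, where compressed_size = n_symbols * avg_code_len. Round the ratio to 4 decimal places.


original_size = n_symbols * orig_bits = 9285 * 16 = 148560 bits
compressed_size = n_symbols * avg_code_len = 9285 * 10.0 = 92850.0 bits
ratio = original_size / compressed_size = 148560 / 92850.0 = 1.6

Compression ratio = 1.6


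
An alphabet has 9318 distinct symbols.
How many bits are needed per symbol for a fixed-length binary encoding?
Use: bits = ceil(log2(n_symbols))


log2(9318) = 13.1858
Bracket: 2^13 = 8192 < 9318 <= 2^14 = 16384
So ceil(log2(9318)) = 14

bits = ceil(log2(9318)) = ceil(13.1858) = 14 bits


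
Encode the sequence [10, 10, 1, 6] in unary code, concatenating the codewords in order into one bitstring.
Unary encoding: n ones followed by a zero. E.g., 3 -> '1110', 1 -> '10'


Encode each number as n ones followed by a terminating 0:
  10 -> 11111111110 (11 bits)
  10 -> 11111111110 (11 bits)
  1 -> 10 (2 bits)
  6 -> 1111110 (7 bits)
Total length = 11 + 11 + 2 + 7 = 31 bits.

Unary([10, 10, 1, 6]) = 1111111111011111111110101111110 (31 bits)


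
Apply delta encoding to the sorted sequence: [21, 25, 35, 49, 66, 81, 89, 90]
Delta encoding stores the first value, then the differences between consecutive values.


First value: 21
Deltas:
  25 - 21 = 4
  35 - 25 = 10
  49 - 35 = 14
  66 - 49 = 17
  81 - 66 = 15
  89 - 81 = 8
  90 - 89 = 1


Delta encoded: [21, 4, 10, 14, 17, 15, 8, 1]


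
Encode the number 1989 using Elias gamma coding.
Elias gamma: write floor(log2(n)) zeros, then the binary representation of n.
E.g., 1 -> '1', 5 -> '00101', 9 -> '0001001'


num_bits = floor(log2(1989)) + 1 = 11
leading_zeros = num_bits - 1 = 10
binary(1989) = 11111000101

Elias gamma(1989) = '0000000000' + '11111000101' = 000000000011111000101 (21 bits)


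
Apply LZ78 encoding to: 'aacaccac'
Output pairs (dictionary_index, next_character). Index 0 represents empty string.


LZ78 encoding steps:
Dictionary: {0: ''}
Step 1: w='' (idx 0), next='a' -> output (0, 'a'), add 'a' as idx 1
Step 2: w='a' (idx 1), next='c' -> output (1, 'c'), add 'ac' as idx 2
Step 3: w='ac' (idx 2), next='c' -> output (2, 'c'), add 'acc' as idx 3
Step 4: w='ac' (idx 2), end of input -> output (2, '')


Encoded: [(0, 'a'), (1, 'c'), (2, 'c'), (2, '')]


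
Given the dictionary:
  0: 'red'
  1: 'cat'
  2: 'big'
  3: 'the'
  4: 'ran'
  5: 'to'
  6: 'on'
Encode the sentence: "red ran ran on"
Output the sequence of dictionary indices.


Look up each word in the dictionary:
  'red' -> 0
  'ran' -> 4
  'ran' -> 4
  'on' -> 6

Encoded: [0, 4, 4, 6]


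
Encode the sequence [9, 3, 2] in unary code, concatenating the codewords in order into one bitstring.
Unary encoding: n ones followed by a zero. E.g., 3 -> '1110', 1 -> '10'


Encode each number as n ones followed by a terminating 0:
  9 -> 1111111110 (10 bits)
  3 -> 1110 (4 bits)
  2 -> 110 (3 bits)
Total length = 10 + 4 + 3 = 17 bits.

Unary([9, 3, 2]) = 11111111101110110 (17 bits)


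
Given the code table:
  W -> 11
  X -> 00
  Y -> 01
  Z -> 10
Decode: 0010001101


Decoding:
00 -> X
10 -> Z
00 -> X
11 -> W
01 -> Y


Result: XZXWY


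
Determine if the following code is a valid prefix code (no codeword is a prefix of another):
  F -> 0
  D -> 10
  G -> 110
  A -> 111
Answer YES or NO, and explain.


Checking each pair (does one codeword prefix another?):
  F='0' vs D='10': no prefix
  F='0' vs G='110': no prefix
  F='0' vs A='111': no prefix
  D='10' vs F='0': no prefix
  D='10' vs G='110': no prefix
  D='10' vs A='111': no prefix
  G='110' vs F='0': no prefix
  G='110' vs D='10': no prefix
  G='110' vs A='111': no prefix
  A='111' vs F='0': no prefix
  A='111' vs D='10': no prefix
  A='111' vs G='110': no prefix
No violation found over all pairs.

YES -- this is a valid prefix code. No codeword is a prefix of any other codeword.
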